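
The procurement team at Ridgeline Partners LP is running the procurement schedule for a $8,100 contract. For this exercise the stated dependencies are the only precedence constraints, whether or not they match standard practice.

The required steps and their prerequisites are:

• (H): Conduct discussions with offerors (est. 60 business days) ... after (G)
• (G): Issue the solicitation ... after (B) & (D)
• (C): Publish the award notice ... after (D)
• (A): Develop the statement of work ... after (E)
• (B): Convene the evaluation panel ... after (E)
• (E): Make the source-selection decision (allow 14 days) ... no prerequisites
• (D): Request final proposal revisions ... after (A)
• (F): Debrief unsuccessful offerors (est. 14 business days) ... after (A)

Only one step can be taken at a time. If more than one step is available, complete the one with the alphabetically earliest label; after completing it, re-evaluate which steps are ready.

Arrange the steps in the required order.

(E) (A) (B) (D) (C) (F) (G) (H)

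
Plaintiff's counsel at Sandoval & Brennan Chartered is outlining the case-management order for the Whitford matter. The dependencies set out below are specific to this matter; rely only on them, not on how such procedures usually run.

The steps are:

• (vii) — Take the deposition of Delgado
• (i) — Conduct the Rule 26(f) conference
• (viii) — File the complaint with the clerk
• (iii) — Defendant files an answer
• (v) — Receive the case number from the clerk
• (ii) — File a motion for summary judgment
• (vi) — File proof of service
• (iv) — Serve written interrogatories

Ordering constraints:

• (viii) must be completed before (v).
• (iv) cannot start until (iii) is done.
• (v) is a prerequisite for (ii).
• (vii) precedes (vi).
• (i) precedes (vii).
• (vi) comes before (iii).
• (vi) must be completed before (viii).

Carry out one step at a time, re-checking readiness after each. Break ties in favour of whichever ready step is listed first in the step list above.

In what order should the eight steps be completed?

(i) is the only step with nothing outstanding, so it goes first.
(vii) needed (i), now all done → (vii).
Next only (vi) has its prerequisites met → (vi).
(viii) and (iii) are both available; (viii) is listed earlier → (viii).
(iii) and (v) are both available; (iii) is listed earlier → (iii).
Now (v) and (iv) have their prerequisites met. (v) is listed earlier, so (v) next.
(ii) now also ready, so the ready set is {(ii), (iv)}; (ii) is listed earlier → (ii).
(iv) needed (iii), now all done → (iv).

(i) → (vii) → (vi) → (viii) → (iii) → (v) → (ii) → (iv)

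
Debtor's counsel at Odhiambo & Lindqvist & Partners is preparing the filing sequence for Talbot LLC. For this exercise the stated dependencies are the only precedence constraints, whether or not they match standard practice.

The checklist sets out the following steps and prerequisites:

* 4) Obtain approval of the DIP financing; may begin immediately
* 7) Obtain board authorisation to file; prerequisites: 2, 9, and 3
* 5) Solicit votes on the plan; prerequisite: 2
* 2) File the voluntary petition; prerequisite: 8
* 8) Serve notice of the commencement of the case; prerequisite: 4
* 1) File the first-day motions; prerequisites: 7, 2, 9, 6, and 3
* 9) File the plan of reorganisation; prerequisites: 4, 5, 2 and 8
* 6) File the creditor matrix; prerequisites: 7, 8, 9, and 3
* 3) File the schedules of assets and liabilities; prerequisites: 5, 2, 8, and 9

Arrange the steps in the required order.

Only 4 has no prerequisites, so it is first.
8 is the only step now ready → 8.
That leaves 2 as the only ready step → 2.
Next only 5 has its prerequisites met → 5.
9 needed 4, 5, 2 and 8, now all done → 9.
That leaves 3 as the only ready step → 3.
7 needed 2, 9 and 3, now all done → 7.
6 needed 7, 8, 9 and 3, now all done → 6.
Next only 1 has its prerequisites met → 1.

4, 8, 2, 5, 9, 3, 7, 6, 1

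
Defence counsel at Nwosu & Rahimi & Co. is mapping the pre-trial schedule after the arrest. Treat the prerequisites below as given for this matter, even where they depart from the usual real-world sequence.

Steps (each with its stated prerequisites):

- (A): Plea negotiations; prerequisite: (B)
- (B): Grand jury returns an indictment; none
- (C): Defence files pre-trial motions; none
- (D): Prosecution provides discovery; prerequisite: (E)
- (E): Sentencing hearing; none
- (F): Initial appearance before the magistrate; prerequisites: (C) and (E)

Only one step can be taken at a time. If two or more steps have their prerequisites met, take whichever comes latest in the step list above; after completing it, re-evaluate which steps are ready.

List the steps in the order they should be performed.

(E), (D), (C), (F), (B), (A)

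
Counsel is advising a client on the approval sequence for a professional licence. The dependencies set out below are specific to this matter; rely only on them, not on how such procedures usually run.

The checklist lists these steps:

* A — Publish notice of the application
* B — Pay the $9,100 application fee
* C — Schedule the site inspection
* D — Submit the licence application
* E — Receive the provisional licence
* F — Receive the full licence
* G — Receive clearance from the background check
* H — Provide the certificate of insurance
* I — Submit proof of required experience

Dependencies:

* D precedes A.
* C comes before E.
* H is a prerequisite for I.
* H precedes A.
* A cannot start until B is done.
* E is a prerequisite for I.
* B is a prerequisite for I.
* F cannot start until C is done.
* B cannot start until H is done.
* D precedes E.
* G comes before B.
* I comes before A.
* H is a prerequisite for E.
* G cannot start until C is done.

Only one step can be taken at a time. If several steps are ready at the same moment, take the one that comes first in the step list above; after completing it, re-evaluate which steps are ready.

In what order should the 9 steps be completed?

C, D and H have no prerequisites; C is listed earlier, so C is first.
D, F, G and H are all available; D is listed earlier → D.
Now F, G and H have their prerequisites met. F is listed earlier, so F next.
Ready: G and H. G is listed earlier → G.
That leaves H as the only ready step → H.
Ready: B and E. B is listed earlier → B.
That leaves E as the only ready step → E.
I needed B, E and H, now all done → I.
Next only A has its prerequisites met → A.

C, D, F, G, H, B, E, I, A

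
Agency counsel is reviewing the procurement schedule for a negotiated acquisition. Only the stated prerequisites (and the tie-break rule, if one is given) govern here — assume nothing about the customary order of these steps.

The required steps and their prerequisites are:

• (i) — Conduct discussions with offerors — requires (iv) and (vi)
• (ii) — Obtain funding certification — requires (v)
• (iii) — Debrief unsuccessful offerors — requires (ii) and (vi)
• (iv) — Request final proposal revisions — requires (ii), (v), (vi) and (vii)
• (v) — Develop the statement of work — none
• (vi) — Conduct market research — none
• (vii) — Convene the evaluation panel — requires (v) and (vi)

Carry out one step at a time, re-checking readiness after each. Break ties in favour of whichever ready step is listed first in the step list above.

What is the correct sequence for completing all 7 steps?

(v) and (vi) have no prerequisites; (v) is listed earlier, so (v) is first.
(ii) now also ready, so the ready set is {(ii), (vi)}; (ii) is listed earlier → (ii).
That leaves (vi) as the only ready step → (vi).
Now (iii) and (vii) have their prerequisites met. (iii) is listed earlier, so (iii) next.
(vii) needed (v) and (vi), now all done → (vii).
Next only (iv) has its prerequisites met → (iv).
Next only (i) has its prerequisites met → (i).

(v), (ii), (vi), (iii), (vii), (iv), (i)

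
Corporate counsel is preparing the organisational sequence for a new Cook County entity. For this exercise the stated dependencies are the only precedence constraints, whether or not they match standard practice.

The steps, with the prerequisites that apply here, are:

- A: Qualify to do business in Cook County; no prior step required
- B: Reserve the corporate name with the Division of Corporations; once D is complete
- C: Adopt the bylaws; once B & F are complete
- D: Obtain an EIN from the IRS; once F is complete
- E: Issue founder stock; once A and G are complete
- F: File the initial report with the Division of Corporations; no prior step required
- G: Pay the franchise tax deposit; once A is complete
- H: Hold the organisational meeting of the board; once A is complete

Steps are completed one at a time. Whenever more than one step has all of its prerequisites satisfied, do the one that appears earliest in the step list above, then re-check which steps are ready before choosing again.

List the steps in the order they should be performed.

A, F, D, B, C, G, E, H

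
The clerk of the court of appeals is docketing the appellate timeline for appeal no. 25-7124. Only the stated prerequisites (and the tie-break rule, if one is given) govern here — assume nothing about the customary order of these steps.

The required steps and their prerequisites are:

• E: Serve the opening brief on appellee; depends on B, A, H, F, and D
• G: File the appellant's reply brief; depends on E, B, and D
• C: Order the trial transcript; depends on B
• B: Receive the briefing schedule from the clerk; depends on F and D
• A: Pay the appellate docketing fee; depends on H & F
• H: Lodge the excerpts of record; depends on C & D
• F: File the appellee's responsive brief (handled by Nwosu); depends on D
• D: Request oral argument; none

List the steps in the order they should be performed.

Only D has no prerequisites, so it is first.
F is the only step now ready → F.
B is the only step now ready → B.
C is the only step now ready → C.
That leaves H as the only ready step → H.
That leaves A as the only ready step → A.
E is the only step now ready → E.
Next only G has its prerequisites met → G.

D F B C H A E G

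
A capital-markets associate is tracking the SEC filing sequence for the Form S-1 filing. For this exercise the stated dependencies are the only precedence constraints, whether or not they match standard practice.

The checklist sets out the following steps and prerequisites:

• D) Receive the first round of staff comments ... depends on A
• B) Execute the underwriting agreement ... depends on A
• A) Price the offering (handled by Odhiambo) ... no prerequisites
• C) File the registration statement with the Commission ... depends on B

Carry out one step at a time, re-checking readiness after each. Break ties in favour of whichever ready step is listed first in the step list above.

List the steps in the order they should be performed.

A D B C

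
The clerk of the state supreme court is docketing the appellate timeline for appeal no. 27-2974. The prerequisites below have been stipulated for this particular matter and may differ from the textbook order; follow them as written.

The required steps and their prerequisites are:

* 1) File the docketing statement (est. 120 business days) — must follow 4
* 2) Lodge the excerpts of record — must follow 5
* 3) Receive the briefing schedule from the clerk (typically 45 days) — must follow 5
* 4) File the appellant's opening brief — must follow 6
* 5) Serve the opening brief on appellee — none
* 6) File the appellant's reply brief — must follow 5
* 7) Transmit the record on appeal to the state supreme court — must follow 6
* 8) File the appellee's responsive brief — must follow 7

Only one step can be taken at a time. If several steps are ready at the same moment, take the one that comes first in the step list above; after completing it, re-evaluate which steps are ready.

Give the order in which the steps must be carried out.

5, 2, 3, 6, 4, 1, 7, 8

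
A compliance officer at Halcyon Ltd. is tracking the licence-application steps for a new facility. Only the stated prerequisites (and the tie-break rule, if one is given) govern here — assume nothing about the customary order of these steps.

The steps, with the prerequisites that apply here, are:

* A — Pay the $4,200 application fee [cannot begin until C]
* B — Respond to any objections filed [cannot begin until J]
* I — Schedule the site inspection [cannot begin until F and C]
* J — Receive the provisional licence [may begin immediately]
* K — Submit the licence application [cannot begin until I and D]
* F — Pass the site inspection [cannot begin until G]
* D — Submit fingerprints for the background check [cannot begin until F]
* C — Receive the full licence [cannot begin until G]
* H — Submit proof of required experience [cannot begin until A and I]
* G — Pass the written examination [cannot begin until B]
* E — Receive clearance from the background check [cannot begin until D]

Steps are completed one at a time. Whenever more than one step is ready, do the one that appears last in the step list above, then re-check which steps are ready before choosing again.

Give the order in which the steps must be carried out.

Only J has no prerequisites, so it is first.
B is the only step now ready → B.
G needed B, now all done → G.
C and F are both available; C is listed later → C.
A now also ready, so the ready set is {F, A}; F is listed later → F.
Ready: D, I and A. D is listed later → D.
E now also ready, so the ready set is {E, I, A}; E is listed later → E.
Now I and A have their prerequisites met. I is listed later, so I next.
K and A are both available; K is listed later → K.
That leaves A as the only ready step → A.
H is the only step now ready → H.

J B G C F D E I K A H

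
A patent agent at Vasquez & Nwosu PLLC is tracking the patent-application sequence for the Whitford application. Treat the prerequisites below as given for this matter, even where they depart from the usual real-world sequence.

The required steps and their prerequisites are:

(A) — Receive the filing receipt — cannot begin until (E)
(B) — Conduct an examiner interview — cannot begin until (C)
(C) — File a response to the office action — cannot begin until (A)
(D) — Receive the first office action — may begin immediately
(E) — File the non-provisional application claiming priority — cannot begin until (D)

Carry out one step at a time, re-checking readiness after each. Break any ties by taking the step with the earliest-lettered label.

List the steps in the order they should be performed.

(D), (E), (A), (C), (B)

(D) is the only step with nothing outstanding, so it goes first.
(E) needed (D), now all done → (E).
(A) needed (E), now all done → (A).
Next only (C) has its prerequisites met → (C).
(B) needed (C), now all done → (B).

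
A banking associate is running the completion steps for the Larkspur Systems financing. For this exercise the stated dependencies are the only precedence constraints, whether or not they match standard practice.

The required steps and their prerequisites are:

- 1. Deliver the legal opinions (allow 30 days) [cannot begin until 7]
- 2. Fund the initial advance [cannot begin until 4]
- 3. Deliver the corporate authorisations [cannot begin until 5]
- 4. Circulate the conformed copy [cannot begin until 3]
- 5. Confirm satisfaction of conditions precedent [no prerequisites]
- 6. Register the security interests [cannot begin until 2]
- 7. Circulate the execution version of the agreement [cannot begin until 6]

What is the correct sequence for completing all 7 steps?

5 is the only step with nothing outstanding, so it goes first.
That leaves 3 as the only ready step → 3.
That leaves 4 as the only ready step → 4.
2 needed 4, now all done → 2.
6 needed 2, now all done → 6.
7 needed 6, now all done → 7.
1 needed 7, now all done → 1.

5 3 4 2 6 7 1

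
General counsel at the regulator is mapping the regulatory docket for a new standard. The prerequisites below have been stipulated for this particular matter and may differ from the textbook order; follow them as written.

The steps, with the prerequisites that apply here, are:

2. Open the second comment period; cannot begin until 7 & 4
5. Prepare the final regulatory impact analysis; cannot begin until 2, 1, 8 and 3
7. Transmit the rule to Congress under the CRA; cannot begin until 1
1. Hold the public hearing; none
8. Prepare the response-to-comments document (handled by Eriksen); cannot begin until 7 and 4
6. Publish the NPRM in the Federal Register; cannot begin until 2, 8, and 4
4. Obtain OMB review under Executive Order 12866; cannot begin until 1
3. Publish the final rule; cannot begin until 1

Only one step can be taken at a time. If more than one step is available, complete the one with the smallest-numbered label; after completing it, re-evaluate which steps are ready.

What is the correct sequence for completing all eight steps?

1 has no prerequisites → 1 first.
3, 4 and 7 are all available; 3 has the earlier label → 3.
4 and 7 are both available; 4 has the earlier label → 4.
7 needed 1, now all done → 7.
2 and 8 are both available; 2 has the earlier label → 2.
8 needed 4 and 7, now all done → 8.
5 and 6 are both available; 5 has the earlier label → 5.
6 needed 2, 4 and 8, now all done → 6.

1 3 4 7 2 8 5 6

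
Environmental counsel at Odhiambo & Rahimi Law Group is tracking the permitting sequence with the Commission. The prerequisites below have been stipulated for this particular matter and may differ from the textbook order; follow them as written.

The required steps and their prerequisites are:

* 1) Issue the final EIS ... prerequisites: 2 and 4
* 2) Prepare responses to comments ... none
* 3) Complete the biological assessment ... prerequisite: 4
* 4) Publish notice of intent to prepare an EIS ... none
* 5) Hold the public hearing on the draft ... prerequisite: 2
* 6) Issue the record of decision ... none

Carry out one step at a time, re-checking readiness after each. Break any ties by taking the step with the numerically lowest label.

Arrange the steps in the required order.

Nothing is required for 2, 4 and 6. 2 has the earlier label → 2 first.
4, 5 and 6 are all available; 4 has the earlier label → 4.
Ready: 1, 3, 5 and 6. 1 has the earlier label → 1.
Ready: 3, 5 and 6. 3 has the earlier label → 3.
Ready: 5 and 6. 5 has the earlier label → 5.
6 is the only step now ready → 6.

2 4 1 3 5 6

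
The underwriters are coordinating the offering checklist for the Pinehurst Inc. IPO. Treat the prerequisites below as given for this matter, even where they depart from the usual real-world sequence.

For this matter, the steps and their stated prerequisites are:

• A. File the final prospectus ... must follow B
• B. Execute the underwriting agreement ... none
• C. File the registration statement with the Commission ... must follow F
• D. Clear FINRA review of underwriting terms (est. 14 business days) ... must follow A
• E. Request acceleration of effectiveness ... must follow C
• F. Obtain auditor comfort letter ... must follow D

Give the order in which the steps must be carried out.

B, A, D, F, C, E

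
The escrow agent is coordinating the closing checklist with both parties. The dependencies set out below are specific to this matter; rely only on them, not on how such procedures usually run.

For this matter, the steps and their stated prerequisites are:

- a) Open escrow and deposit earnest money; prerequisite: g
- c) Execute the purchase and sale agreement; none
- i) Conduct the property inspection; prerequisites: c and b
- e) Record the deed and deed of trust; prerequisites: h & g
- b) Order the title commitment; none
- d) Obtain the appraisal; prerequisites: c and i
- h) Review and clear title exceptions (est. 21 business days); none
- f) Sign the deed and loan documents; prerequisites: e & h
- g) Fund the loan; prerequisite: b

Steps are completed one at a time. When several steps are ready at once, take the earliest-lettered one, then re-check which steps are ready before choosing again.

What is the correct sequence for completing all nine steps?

b c g a h e f i d

Nothing is required for b, c and h. b has the earlier label → b first.
g now also ready, so the ready set is {c, g, h}; c has the earlier label → c.
Now g, h and i have their prerequisites met. g has the earlier label, so g next.
Ready: a, h and i. a has the earlier label → a.
Ready: h and i. h has the earlier label → h.
e now also ready, so the ready set is {e, i}; e has the earlier label → e.
Now f and i have their prerequisites met. f has the earlier label, so f next.
That leaves i as the only ready step → i.
d needed c and i, now all done → d.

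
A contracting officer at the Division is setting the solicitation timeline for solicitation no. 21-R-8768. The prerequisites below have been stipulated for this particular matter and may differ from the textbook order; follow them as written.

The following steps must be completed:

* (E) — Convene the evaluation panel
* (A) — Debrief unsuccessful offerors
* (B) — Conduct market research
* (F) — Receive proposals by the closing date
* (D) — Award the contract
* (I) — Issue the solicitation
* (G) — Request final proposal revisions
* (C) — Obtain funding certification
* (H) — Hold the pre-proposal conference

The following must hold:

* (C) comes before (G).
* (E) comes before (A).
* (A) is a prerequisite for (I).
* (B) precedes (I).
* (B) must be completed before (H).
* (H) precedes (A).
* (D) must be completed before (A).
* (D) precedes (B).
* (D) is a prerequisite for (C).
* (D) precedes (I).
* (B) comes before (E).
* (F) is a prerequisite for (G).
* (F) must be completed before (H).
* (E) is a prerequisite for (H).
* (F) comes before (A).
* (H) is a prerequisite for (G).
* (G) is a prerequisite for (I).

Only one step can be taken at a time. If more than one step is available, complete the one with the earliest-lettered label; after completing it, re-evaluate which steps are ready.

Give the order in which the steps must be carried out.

(D) → (B) → (C) → (E) → (F) → (H) → (A) → (G) → (I)

Nothing is required for (D) and (F). (D) has the earlier label → (D) first.
Ready: (B), (C) and (F). (B) has the earlier label → (B).
(E) now also ready, so the ready set is {(C), (E), (F)}; (C) has the earlier label → (C).
(E) and (F) are both available; (E) has the earlier label → (E).
Next only (F) has its prerequisites met → (F).
(H) needed (B), (E) and (F), now all done → (H).
(A) and (G) are both available; (A) has the earlier label → (A).
(G) needed (C), (F) and (H), now all done → (G).
(I) is the only step now ready → (I).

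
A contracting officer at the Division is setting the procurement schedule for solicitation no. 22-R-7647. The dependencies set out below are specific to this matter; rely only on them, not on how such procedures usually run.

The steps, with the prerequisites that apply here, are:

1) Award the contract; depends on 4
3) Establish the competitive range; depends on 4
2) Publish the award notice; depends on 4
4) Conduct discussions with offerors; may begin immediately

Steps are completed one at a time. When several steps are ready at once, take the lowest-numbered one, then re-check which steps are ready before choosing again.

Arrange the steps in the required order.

4 → 1 → 2 → 3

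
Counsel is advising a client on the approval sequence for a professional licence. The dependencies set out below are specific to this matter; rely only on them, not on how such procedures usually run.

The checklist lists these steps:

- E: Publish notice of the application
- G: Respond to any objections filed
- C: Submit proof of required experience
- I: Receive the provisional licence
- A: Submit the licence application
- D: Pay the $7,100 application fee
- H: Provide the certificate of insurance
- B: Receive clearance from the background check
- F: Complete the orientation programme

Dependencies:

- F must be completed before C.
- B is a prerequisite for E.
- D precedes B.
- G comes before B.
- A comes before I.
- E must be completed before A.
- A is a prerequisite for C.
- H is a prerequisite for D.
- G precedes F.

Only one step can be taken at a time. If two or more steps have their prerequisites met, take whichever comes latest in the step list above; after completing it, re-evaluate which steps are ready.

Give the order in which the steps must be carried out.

H, D, G, F, B, E, A, I, C

Nothing is required for H and G. H is listed later → H first.
D now also ready, so the ready set is {D, G}; D is listed later → D.
Next only G has its prerequisites met → G.
Ready: F and B. F is listed later → F.
Next only B has its prerequisites met → B.
E needed B, now all done → E.
Next only A has its prerequisites met → A.
Ready: I and C. I is listed later → I.
C needed F and A, now all done → C.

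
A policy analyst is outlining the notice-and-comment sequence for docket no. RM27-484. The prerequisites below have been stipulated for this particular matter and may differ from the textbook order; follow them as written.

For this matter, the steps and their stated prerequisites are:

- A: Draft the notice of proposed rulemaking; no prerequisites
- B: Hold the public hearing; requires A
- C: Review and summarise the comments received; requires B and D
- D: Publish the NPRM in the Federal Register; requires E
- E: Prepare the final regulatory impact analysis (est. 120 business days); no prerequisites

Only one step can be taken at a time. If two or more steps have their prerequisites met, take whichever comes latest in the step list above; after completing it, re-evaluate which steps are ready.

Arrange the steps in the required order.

E and A have no prerequisites; E is listed later, so E is first.
Now D and A have their prerequisites met. D is listed later, so D next.
A is the only step now ready → A.
B is the only step now ready → B.
Next only C has its prerequisites met → C.

E → D → A → B → C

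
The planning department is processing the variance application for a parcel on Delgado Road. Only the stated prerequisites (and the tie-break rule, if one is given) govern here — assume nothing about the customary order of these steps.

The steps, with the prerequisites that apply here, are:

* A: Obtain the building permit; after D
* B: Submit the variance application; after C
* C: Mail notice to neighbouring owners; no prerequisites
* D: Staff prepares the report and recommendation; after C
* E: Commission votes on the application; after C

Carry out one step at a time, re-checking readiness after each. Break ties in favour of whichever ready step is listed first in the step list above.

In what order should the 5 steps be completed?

C, B, D, A, E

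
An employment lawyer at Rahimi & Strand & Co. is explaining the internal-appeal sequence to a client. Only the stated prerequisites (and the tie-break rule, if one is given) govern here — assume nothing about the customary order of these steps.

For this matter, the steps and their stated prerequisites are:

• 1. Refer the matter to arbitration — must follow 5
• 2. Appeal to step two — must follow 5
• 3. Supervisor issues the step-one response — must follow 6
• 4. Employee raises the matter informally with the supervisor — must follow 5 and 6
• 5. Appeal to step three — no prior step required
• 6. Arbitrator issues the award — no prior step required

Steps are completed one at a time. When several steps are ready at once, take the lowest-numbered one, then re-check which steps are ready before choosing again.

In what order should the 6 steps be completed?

5 1 2 6 3 4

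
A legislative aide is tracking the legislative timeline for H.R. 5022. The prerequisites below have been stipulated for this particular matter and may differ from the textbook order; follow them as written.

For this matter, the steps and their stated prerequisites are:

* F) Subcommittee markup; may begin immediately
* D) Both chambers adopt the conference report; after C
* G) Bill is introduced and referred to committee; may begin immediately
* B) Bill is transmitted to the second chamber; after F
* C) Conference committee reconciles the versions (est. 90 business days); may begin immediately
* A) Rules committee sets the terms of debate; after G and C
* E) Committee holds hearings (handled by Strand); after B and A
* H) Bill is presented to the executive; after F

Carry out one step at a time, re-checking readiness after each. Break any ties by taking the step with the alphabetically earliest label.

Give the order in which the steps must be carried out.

C, D, F, B, G, A, E, H

Nothing is required for C, F and G. C has the earlier label → C first.
D now also ready, so the ready set is {D, F, G}; D has the earlier label → D.
Ready: F and G. F has the earlier label → F.
B and H now also ready, so the ready set is {B, G, H}; B has the earlier label → B.
Ready: G and H. G has the earlier label → G.
A and H are both available; A has the earlier label → A.
Ready: E and H. E has the earlier label → E.
That leaves H as the only ready step → H.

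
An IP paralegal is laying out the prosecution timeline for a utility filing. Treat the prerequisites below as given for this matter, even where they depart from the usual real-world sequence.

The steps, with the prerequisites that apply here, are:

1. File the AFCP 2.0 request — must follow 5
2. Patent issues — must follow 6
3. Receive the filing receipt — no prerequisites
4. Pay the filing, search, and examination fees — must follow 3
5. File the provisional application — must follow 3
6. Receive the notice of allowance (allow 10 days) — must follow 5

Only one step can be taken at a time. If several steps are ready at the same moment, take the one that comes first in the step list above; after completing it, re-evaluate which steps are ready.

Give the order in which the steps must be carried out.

3 has no prerequisites → 3 first.
4 and 5 are both available; 4 is listed earlier → 4.
5 needed 3, now all done → 5.
1 and 6 are both available; 1 is listed earlier → 1.
6 is the only step now ready → 6.
Next only 2 has its prerequisites met → 2.

3, 4, 5, 1, 6, 2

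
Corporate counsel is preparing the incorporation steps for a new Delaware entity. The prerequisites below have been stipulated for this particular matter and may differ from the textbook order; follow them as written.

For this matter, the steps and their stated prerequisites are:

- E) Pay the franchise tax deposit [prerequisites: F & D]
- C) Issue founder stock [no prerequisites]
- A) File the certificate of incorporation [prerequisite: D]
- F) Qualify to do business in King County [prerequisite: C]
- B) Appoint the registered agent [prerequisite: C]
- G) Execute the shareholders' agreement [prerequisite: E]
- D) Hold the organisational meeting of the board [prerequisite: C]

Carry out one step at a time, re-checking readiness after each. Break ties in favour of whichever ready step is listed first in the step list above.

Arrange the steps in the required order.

C, F, B, D, E, A, G

C is the only step with nothing outstanding, so it goes first.
Now F, B and D have their prerequisites met. F is listed earlier, so F next.
B and D are both available; B is listed earlier → B.
D needed C, now all done → D.
Now E and A have their prerequisites met. E is listed earlier, so E next.
Ready: A and G. A is listed earlier → A.
G needed E, now all done → G.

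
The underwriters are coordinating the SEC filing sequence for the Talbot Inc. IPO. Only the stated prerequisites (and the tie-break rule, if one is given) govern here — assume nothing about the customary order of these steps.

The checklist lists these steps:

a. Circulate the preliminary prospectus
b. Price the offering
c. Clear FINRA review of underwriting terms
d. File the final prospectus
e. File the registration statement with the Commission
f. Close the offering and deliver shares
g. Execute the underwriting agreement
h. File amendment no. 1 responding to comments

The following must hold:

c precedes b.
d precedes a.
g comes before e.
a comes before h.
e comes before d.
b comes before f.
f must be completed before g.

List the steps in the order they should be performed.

Only c has no prerequisites, so it is first.
That leaves b as the only ready step → b.
f needed b, now all done → f.
g needed f, now all done → g.
Next only e has its prerequisites met → e.
d needed e, now all done → d.
a is the only step now ready → a.
Next only h has its prerequisites met → h.

c b f g e d a h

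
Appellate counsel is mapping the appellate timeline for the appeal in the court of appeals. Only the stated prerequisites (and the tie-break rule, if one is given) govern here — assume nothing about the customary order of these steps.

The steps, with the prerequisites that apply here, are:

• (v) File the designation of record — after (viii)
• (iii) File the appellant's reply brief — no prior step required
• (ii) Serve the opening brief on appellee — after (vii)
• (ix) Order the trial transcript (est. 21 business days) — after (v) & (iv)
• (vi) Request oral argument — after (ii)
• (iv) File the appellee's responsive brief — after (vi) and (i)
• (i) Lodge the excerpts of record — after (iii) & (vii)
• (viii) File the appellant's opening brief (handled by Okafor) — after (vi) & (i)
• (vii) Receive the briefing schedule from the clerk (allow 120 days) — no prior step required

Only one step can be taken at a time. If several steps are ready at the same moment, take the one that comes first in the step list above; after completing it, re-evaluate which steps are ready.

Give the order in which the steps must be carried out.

(iii) (vii) (ii) (vi) (i) (iv) (viii) (v) (ix)

(iii) and (vii) have no prerequisites; (iii) is listed earlier, so (iii) is first.
Next only (vii) has its prerequisites met → (vii).
Now (ii) and (i) have their prerequisites met. (ii) is listed earlier, so (ii) next.
(vi) now also ready, so the ready set is {(vi), (i)}; (vi) is listed earlier → (vi).
(i) needed (iii) and (vii), now all done → (i).
Ready: (iv) and (viii). (iv) is listed earlier → (iv).
Next only (viii) has its prerequisites met → (viii).
(v) needed (viii), now all done → (v).
(ix) needed (v) and (iv), now all done → (ix).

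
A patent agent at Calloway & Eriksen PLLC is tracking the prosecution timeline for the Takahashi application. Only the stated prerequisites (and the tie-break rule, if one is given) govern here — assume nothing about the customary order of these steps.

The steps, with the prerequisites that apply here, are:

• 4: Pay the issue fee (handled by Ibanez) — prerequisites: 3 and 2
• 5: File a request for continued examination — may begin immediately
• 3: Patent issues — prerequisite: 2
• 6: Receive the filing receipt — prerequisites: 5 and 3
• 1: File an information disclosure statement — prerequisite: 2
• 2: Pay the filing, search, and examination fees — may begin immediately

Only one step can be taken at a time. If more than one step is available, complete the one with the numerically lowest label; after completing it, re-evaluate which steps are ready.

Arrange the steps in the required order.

Nothing is required for 2 and 5. 2 has the earlier label → 2 first.
1, 3 and 5 are all available; 1 has the earlier label → 1.
Now 3 and 5 have their prerequisites met. 3 has the earlier label, so 3 next.
Ready: 4 and 5. 4 has the earlier label → 4.
Next only 5 has its prerequisites met → 5.
6 needed 3 and 5, now all done → 6.

2, 1, 3, 4, 5, 6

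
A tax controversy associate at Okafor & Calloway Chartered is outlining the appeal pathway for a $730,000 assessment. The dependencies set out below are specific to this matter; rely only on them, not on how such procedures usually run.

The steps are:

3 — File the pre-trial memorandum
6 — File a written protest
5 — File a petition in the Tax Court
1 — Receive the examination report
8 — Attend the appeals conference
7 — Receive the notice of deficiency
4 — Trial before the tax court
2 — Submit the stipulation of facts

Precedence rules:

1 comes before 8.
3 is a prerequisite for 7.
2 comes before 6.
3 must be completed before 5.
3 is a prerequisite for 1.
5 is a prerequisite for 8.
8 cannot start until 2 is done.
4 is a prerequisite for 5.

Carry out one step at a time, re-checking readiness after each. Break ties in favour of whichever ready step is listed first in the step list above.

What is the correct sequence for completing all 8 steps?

3, 1, 7, 4, 5, 2, 6, 8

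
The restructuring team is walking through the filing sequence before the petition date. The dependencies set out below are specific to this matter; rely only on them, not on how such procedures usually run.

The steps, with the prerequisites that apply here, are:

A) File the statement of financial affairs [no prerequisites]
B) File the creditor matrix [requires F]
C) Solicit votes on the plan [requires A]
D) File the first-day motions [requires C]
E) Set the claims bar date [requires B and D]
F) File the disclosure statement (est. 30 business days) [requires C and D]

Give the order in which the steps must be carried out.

A → C → D → F → B → E

A is the only step with nothing outstanding, so it goes first.
C is the only step now ready → C.
That leaves D as the only ready step → D.
F needed C and D, now all done → F.
B needed F, now all done → B.
E is the only step now ready → E.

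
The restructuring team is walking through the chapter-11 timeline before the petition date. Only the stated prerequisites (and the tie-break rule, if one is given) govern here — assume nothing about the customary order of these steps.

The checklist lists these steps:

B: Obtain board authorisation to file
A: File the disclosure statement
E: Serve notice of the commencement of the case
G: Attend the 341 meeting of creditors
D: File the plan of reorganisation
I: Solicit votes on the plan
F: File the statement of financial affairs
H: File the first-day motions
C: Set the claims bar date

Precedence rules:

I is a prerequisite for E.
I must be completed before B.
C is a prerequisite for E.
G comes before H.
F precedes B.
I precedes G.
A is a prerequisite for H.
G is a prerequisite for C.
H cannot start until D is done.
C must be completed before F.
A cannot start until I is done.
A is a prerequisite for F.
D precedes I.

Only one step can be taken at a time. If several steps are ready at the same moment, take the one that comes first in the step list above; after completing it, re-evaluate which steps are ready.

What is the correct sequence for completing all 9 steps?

D I A G H C E F B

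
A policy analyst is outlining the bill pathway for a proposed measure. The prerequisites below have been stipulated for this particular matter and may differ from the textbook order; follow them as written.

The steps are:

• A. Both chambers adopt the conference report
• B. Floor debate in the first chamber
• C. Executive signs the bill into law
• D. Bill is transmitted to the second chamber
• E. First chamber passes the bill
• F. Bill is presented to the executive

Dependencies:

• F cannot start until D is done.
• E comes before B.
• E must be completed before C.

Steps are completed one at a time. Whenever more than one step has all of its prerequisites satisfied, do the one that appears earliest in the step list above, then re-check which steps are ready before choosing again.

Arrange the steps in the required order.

A, D, E, B, C, F

Nothing is required for A, D and E. A is listed earlier → A first.
Now D and E have their prerequisites met. D is listed earlier, so D next.
E and F are both available; E is listed earlier → E.
B and C now also ready, so the ready set is {B, C, F}; B is listed earlier → B.
Ready: C and F. C is listed earlier → C.
That leaves F as the only ready step → F.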